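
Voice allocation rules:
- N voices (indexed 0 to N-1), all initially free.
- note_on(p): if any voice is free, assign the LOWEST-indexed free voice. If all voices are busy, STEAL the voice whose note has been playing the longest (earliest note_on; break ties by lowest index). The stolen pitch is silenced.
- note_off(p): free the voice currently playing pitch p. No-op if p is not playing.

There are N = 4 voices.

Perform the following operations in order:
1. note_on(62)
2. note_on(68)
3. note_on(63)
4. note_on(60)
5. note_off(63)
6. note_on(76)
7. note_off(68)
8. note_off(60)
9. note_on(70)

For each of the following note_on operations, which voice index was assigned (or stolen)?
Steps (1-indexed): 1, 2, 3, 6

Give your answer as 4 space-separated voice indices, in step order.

Answer: 0 1 2 2

Derivation:
Op 1: note_on(62): voice 0 is free -> assigned | voices=[62 - - -]
Op 2: note_on(68): voice 1 is free -> assigned | voices=[62 68 - -]
Op 3: note_on(63): voice 2 is free -> assigned | voices=[62 68 63 -]
Op 4: note_on(60): voice 3 is free -> assigned | voices=[62 68 63 60]
Op 5: note_off(63): free voice 2 | voices=[62 68 - 60]
Op 6: note_on(76): voice 2 is free -> assigned | voices=[62 68 76 60]
Op 7: note_off(68): free voice 1 | voices=[62 - 76 60]
Op 8: note_off(60): free voice 3 | voices=[62 - 76 -]
Op 9: note_on(70): voice 1 is free -> assigned | voices=[62 70 76 -]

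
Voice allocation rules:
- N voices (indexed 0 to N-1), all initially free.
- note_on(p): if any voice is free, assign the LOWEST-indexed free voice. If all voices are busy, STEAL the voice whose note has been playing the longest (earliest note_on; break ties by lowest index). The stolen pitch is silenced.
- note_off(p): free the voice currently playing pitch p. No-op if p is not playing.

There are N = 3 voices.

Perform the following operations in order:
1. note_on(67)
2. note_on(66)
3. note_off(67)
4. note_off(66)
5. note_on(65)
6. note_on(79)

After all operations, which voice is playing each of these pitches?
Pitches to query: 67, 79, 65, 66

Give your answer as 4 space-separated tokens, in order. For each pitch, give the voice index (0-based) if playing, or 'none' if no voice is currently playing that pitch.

Answer: none 1 0 none

Derivation:
Op 1: note_on(67): voice 0 is free -> assigned | voices=[67 - -]
Op 2: note_on(66): voice 1 is free -> assigned | voices=[67 66 -]
Op 3: note_off(67): free voice 0 | voices=[- 66 -]
Op 4: note_off(66): free voice 1 | voices=[- - -]
Op 5: note_on(65): voice 0 is free -> assigned | voices=[65 - -]
Op 6: note_on(79): voice 1 is free -> assigned | voices=[65 79 -]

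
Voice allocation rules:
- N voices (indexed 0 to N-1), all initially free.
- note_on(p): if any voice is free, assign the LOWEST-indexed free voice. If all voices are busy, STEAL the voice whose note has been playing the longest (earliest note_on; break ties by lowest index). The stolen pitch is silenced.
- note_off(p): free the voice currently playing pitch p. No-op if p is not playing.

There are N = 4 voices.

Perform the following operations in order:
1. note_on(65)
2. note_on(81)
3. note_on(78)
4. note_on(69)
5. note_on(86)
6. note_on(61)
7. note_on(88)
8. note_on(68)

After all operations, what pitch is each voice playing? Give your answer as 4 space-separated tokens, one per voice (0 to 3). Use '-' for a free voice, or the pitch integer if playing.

Op 1: note_on(65): voice 0 is free -> assigned | voices=[65 - - -]
Op 2: note_on(81): voice 1 is free -> assigned | voices=[65 81 - -]
Op 3: note_on(78): voice 2 is free -> assigned | voices=[65 81 78 -]
Op 4: note_on(69): voice 3 is free -> assigned | voices=[65 81 78 69]
Op 5: note_on(86): all voices busy, STEAL voice 0 (pitch 65, oldest) -> assign | voices=[86 81 78 69]
Op 6: note_on(61): all voices busy, STEAL voice 1 (pitch 81, oldest) -> assign | voices=[86 61 78 69]
Op 7: note_on(88): all voices busy, STEAL voice 2 (pitch 78, oldest) -> assign | voices=[86 61 88 69]
Op 8: note_on(68): all voices busy, STEAL voice 3 (pitch 69, oldest) -> assign | voices=[86 61 88 68]

Answer: 86 61 88 68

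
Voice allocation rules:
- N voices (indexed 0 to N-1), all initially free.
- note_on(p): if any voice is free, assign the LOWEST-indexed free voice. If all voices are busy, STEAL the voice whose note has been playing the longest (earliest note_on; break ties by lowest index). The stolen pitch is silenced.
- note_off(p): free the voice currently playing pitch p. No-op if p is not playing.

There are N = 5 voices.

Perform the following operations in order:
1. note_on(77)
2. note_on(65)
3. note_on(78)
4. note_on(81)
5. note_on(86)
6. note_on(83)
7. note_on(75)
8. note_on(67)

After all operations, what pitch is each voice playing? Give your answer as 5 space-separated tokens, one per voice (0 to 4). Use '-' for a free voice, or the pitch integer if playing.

Answer: 83 75 67 81 86

Derivation:
Op 1: note_on(77): voice 0 is free -> assigned | voices=[77 - - - -]
Op 2: note_on(65): voice 1 is free -> assigned | voices=[77 65 - - -]
Op 3: note_on(78): voice 2 is free -> assigned | voices=[77 65 78 - -]
Op 4: note_on(81): voice 3 is free -> assigned | voices=[77 65 78 81 -]
Op 5: note_on(86): voice 4 is free -> assigned | voices=[77 65 78 81 86]
Op 6: note_on(83): all voices busy, STEAL voice 0 (pitch 77, oldest) -> assign | voices=[83 65 78 81 86]
Op 7: note_on(75): all voices busy, STEAL voice 1 (pitch 65, oldest) -> assign | voices=[83 75 78 81 86]
Op 8: note_on(67): all voices busy, STEAL voice 2 (pitch 78, oldest) -> assign | voices=[83 75 67 81 86]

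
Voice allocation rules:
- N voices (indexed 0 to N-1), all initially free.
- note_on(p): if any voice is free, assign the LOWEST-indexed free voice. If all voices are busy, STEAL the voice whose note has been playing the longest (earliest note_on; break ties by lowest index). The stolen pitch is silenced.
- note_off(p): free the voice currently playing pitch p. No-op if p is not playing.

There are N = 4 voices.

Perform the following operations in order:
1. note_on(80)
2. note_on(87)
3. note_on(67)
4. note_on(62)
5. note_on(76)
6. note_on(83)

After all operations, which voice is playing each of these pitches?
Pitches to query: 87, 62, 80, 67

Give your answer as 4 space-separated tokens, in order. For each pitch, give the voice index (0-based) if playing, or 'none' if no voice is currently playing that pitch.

Op 1: note_on(80): voice 0 is free -> assigned | voices=[80 - - -]
Op 2: note_on(87): voice 1 is free -> assigned | voices=[80 87 - -]
Op 3: note_on(67): voice 2 is free -> assigned | voices=[80 87 67 -]
Op 4: note_on(62): voice 3 is free -> assigned | voices=[80 87 67 62]
Op 5: note_on(76): all voices busy, STEAL voice 0 (pitch 80, oldest) -> assign | voices=[76 87 67 62]
Op 6: note_on(83): all voices busy, STEAL voice 1 (pitch 87, oldest) -> assign | voices=[76 83 67 62]

Answer: none 3 none 2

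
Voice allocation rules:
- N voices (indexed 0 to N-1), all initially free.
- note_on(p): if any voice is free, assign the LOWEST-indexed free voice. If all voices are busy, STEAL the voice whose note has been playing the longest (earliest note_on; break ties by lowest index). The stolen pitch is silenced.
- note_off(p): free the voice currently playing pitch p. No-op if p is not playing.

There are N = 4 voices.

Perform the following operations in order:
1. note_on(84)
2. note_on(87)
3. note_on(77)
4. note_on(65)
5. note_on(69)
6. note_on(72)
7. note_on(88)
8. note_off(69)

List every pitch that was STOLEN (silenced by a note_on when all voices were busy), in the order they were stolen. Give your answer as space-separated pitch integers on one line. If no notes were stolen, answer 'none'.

Op 1: note_on(84): voice 0 is free -> assigned | voices=[84 - - -]
Op 2: note_on(87): voice 1 is free -> assigned | voices=[84 87 - -]
Op 3: note_on(77): voice 2 is free -> assigned | voices=[84 87 77 -]
Op 4: note_on(65): voice 3 is free -> assigned | voices=[84 87 77 65]
Op 5: note_on(69): all voices busy, STEAL voice 0 (pitch 84, oldest) -> assign | voices=[69 87 77 65]
Op 6: note_on(72): all voices busy, STEAL voice 1 (pitch 87, oldest) -> assign | voices=[69 72 77 65]
Op 7: note_on(88): all voices busy, STEAL voice 2 (pitch 77, oldest) -> assign | voices=[69 72 88 65]
Op 8: note_off(69): free voice 0 | voices=[- 72 88 65]

Answer: 84 87 77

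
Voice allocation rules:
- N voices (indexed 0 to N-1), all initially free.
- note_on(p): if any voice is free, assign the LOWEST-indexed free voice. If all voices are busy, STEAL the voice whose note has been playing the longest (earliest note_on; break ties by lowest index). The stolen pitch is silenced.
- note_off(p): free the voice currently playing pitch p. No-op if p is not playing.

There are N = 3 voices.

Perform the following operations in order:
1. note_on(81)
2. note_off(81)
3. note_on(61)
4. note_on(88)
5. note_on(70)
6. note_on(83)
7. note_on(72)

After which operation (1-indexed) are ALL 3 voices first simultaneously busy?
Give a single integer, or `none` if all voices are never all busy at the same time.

Op 1: note_on(81): voice 0 is free -> assigned | voices=[81 - -]
Op 2: note_off(81): free voice 0 | voices=[- - -]
Op 3: note_on(61): voice 0 is free -> assigned | voices=[61 - -]
Op 4: note_on(88): voice 1 is free -> assigned | voices=[61 88 -]
Op 5: note_on(70): voice 2 is free -> assigned | voices=[61 88 70]
Op 6: note_on(83): all voices busy, STEAL voice 0 (pitch 61, oldest) -> assign | voices=[83 88 70]
Op 7: note_on(72): all voices busy, STEAL voice 1 (pitch 88, oldest) -> assign | voices=[83 72 70]

Answer: 5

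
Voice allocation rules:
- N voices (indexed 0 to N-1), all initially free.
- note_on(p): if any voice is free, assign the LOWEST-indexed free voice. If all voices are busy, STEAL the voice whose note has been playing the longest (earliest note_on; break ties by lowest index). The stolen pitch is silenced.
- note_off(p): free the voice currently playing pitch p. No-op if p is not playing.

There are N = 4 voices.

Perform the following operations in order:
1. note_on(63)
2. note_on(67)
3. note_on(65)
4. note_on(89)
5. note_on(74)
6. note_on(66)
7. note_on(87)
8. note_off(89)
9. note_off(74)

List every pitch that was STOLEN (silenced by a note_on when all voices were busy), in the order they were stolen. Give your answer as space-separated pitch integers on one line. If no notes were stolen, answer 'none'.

Op 1: note_on(63): voice 0 is free -> assigned | voices=[63 - - -]
Op 2: note_on(67): voice 1 is free -> assigned | voices=[63 67 - -]
Op 3: note_on(65): voice 2 is free -> assigned | voices=[63 67 65 -]
Op 4: note_on(89): voice 3 is free -> assigned | voices=[63 67 65 89]
Op 5: note_on(74): all voices busy, STEAL voice 0 (pitch 63, oldest) -> assign | voices=[74 67 65 89]
Op 6: note_on(66): all voices busy, STEAL voice 1 (pitch 67, oldest) -> assign | voices=[74 66 65 89]
Op 7: note_on(87): all voices busy, STEAL voice 2 (pitch 65, oldest) -> assign | voices=[74 66 87 89]
Op 8: note_off(89): free voice 3 | voices=[74 66 87 -]
Op 9: note_off(74): free voice 0 | voices=[- 66 87 -]

Answer: 63 67 65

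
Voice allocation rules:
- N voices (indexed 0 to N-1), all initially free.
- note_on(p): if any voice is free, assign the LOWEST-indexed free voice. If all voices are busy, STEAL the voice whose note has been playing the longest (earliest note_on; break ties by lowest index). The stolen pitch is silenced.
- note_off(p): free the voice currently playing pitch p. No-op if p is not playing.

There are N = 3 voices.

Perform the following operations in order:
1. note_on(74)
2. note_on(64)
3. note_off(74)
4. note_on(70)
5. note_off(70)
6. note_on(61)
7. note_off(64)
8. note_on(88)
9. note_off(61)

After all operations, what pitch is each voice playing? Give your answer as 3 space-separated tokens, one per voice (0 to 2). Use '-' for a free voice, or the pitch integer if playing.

Op 1: note_on(74): voice 0 is free -> assigned | voices=[74 - -]
Op 2: note_on(64): voice 1 is free -> assigned | voices=[74 64 -]
Op 3: note_off(74): free voice 0 | voices=[- 64 -]
Op 4: note_on(70): voice 0 is free -> assigned | voices=[70 64 -]
Op 5: note_off(70): free voice 0 | voices=[- 64 -]
Op 6: note_on(61): voice 0 is free -> assigned | voices=[61 64 -]
Op 7: note_off(64): free voice 1 | voices=[61 - -]
Op 8: note_on(88): voice 1 is free -> assigned | voices=[61 88 -]
Op 9: note_off(61): free voice 0 | voices=[- 88 -]

Answer: - 88 -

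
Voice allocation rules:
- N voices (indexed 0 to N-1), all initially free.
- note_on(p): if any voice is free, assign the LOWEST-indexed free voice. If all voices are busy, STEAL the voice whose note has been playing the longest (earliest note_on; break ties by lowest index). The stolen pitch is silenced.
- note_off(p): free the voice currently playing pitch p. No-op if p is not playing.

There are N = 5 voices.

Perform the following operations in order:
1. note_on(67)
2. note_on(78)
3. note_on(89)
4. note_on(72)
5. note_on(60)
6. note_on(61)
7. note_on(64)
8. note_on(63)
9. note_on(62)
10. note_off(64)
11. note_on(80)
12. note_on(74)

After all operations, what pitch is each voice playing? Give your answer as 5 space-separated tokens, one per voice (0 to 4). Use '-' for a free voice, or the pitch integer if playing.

Answer: 61 80 63 62 74

Derivation:
Op 1: note_on(67): voice 0 is free -> assigned | voices=[67 - - - -]
Op 2: note_on(78): voice 1 is free -> assigned | voices=[67 78 - - -]
Op 3: note_on(89): voice 2 is free -> assigned | voices=[67 78 89 - -]
Op 4: note_on(72): voice 3 is free -> assigned | voices=[67 78 89 72 -]
Op 5: note_on(60): voice 4 is free -> assigned | voices=[67 78 89 72 60]
Op 6: note_on(61): all voices busy, STEAL voice 0 (pitch 67, oldest) -> assign | voices=[61 78 89 72 60]
Op 7: note_on(64): all voices busy, STEAL voice 1 (pitch 78, oldest) -> assign | voices=[61 64 89 72 60]
Op 8: note_on(63): all voices busy, STEAL voice 2 (pitch 89, oldest) -> assign | voices=[61 64 63 72 60]
Op 9: note_on(62): all voices busy, STEAL voice 3 (pitch 72, oldest) -> assign | voices=[61 64 63 62 60]
Op 10: note_off(64): free voice 1 | voices=[61 - 63 62 60]
Op 11: note_on(80): voice 1 is free -> assigned | voices=[61 80 63 62 60]
Op 12: note_on(74): all voices busy, STEAL voice 4 (pitch 60, oldest) -> assign | voices=[61 80 63 62 74]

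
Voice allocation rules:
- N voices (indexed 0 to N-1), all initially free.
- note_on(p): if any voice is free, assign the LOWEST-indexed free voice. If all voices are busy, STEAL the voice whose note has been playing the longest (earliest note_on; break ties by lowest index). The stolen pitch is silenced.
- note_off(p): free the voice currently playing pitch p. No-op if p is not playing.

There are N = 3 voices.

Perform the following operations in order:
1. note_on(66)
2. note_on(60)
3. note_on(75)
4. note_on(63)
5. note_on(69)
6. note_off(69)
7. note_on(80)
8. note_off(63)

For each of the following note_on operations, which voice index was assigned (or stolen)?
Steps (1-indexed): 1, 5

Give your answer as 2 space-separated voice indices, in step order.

Answer: 0 1

Derivation:
Op 1: note_on(66): voice 0 is free -> assigned | voices=[66 - -]
Op 2: note_on(60): voice 1 is free -> assigned | voices=[66 60 -]
Op 3: note_on(75): voice 2 is free -> assigned | voices=[66 60 75]
Op 4: note_on(63): all voices busy, STEAL voice 0 (pitch 66, oldest) -> assign | voices=[63 60 75]
Op 5: note_on(69): all voices busy, STEAL voice 1 (pitch 60, oldest) -> assign | voices=[63 69 75]
Op 6: note_off(69): free voice 1 | voices=[63 - 75]
Op 7: note_on(80): voice 1 is free -> assigned | voices=[63 80 75]
Op 8: note_off(63): free voice 0 | voices=[- 80 75]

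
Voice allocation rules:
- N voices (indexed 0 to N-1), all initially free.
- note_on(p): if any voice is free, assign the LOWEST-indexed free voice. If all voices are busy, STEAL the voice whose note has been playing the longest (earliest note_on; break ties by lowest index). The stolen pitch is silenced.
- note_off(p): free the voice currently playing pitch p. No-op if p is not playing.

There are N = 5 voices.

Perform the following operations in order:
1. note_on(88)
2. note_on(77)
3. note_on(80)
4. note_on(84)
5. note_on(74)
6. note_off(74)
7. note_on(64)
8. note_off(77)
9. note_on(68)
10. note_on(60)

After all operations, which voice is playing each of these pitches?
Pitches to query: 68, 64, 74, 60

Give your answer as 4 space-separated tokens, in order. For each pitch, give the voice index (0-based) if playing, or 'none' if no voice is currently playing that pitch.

Answer: 1 4 none 0

Derivation:
Op 1: note_on(88): voice 0 is free -> assigned | voices=[88 - - - -]
Op 2: note_on(77): voice 1 is free -> assigned | voices=[88 77 - - -]
Op 3: note_on(80): voice 2 is free -> assigned | voices=[88 77 80 - -]
Op 4: note_on(84): voice 3 is free -> assigned | voices=[88 77 80 84 -]
Op 5: note_on(74): voice 4 is free -> assigned | voices=[88 77 80 84 74]
Op 6: note_off(74): free voice 4 | voices=[88 77 80 84 -]
Op 7: note_on(64): voice 4 is free -> assigned | voices=[88 77 80 84 64]
Op 8: note_off(77): free voice 1 | voices=[88 - 80 84 64]
Op 9: note_on(68): voice 1 is free -> assigned | voices=[88 68 80 84 64]
Op 10: note_on(60): all voices busy, STEAL voice 0 (pitch 88, oldest) -> assign | voices=[60 68 80 84 64]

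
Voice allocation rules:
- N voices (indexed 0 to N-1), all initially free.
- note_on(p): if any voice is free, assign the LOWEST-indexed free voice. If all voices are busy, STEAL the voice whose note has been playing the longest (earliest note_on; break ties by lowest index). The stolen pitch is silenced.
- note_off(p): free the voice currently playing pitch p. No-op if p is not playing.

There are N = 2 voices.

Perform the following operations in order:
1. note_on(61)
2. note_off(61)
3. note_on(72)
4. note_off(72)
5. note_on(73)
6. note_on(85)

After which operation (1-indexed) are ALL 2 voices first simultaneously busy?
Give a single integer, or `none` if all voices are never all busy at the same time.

Op 1: note_on(61): voice 0 is free -> assigned | voices=[61 -]
Op 2: note_off(61): free voice 0 | voices=[- -]
Op 3: note_on(72): voice 0 is free -> assigned | voices=[72 -]
Op 4: note_off(72): free voice 0 | voices=[- -]
Op 5: note_on(73): voice 0 is free -> assigned | voices=[73 -]
Op 6: note_on(85): voice 1 is free -> assigned | voices=[73 85]

Answer: 6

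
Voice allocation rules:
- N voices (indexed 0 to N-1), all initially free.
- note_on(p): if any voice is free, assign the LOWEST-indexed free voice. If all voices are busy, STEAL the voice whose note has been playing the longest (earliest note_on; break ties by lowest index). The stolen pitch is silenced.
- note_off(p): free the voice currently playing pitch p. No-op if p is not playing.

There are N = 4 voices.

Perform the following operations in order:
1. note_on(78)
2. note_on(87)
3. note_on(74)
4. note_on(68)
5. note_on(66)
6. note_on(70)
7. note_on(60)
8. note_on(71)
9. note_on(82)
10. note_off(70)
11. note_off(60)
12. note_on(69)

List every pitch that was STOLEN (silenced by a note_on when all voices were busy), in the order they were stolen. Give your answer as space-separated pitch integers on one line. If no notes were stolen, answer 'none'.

Answer: 78 87 74 68 66

Derivation:
Op 1: note_on(78): voice 0 is free -> assigned | voices=[78 - - -]
Op 2: note_on(87): voice 1 is free -> assigned | voices=[78 87 - -]
Op 3: note_on(74): voice 2 is free -> assigned | voices=[78 87 74 -]
Op 4: note_on(68): voice 3 is free -> assigned | voices=[78 87 74 68]
Op 5: note_on(66): all voices busy, STEAL voice 0 (pitch 78, oldest) -> assign | voices=[66 87 74 68]
Op 6: note_on(70): all voices busy, STEAL voice 1 (pitch 87, oldest) -> assign | voices=[66 70 74 68]
Op 7: note_on(60): all voices busy, STEAL voice 2 (pitch 74, oldest) -> assign | voices=[66 70 60 68]
Op 8: note_on(71): all voices busy, STEAL voice 3 (pitch 68, oldest) -> assign | voices=[66 70 60 71]
Op 9: note_on(82): all voices busy, STEAL voice 0 (pitch 66, oldest) -> assign | voices=[82 70 60 71]
Op 10: note_off(70): free voice 1 | voices=[82 - 60 71]
Op 11: note_off(60): free voice 2 | voices=[82 - - 71]
Op 12: note_on(69): voice 1 is free -> assigned | voices=[82 69 - 71]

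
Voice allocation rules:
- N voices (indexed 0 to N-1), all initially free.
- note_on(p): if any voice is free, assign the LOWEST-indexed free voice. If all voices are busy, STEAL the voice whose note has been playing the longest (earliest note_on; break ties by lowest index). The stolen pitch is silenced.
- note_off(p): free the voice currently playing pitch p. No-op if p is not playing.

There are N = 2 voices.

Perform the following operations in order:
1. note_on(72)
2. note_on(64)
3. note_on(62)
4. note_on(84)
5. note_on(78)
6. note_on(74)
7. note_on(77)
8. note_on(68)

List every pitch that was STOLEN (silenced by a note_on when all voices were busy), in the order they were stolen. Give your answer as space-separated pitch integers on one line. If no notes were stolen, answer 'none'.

Op 1: note_on(72): voice 0 is free -> assigned | voices=[72 -]
Op 2: note_on(64): voice 1 is free -> assigned | voices=[72 64]
Op 3: note_on(62): all voices busy, STEAL voice 0 (pitch 72, oldest) -> assign | voices=[62 64]
Op 4: note_on(84): all voices busy, STEAL voice 1 (pitch 64, oldest) -> assign | voices=[62 84]
Op 5: note_on(78): all voices busy, STEAL voice 0 (pitch 62, oldest) -> assign | voices=[78 84]
Op 6: note_on(74): all voices busy, STEAL voice 1 (pitch 84, oldest) -> assign | voices=[78 74]
Op 7: note_on(77): all voices busy, STEAL voice 0 (pitch 78, oldest) -> assign | voices=[77 74]
Op 8: note_on(68): all voices busy, STEAL voice 1 (pitch 74, oldest) -> assign | voices=[77 68]

Answer: 72 64 62 84 78 74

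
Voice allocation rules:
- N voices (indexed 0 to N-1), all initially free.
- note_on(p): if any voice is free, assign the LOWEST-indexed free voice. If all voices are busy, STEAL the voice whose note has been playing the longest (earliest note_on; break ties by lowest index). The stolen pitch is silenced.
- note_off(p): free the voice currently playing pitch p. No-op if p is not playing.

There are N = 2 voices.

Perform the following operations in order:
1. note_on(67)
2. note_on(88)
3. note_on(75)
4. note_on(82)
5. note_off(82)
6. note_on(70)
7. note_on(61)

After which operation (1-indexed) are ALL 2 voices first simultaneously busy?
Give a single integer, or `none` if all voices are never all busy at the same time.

Answer: 2

Derivation:
Op 1: note_on(67): voice 0 is free -> assigned | voices=[67 -]
Op 2: note_on(88): voice 1 is free -> assigned | voices=[67 88]
Op 3: note_on(75): all voices busy, STEAL voice 0 (pitch 67, oldest) -> assign | voices=[75 88]
Op 4: note_on(82): all voices busy, STEAL voice 1 (pitch 88, oldest) -> assign | voices=[75 82]
Op 5: note_off(82): free voice 1 | voices=[75 -]
Op 6: note_on(70): voice 1 is free -> assigned | voices=[75 70]
Op 7: note_on(61): all voices busy, STEAL voice 0 (pitch 75, oldest) -> assign | voices=[61 70]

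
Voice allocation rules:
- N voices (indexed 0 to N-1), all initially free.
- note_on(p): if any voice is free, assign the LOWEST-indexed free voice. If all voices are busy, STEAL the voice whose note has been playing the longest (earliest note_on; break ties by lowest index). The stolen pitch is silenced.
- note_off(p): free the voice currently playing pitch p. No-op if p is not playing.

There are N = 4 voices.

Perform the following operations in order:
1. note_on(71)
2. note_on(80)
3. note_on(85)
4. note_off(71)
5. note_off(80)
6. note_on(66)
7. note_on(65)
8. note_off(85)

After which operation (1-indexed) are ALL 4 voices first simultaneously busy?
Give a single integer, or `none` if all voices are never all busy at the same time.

Answer: none

Derivation:
Op 1: note_on(71): voice 0 is free -> assigned | voices=[71 - - -]
Op 2: note_on(80): voice 1 is free -> assigned | voices=[71 80 - -]
Op 3: note_on(85): voice 2 is free -> assigned | voices=[71 80 85 -]
Op 4: note_off(71): free voice 0 | voices=[- 80 85 -]
Op 5: note_off(80): free voice 1 | voices=[- - 85 -]
Op 6: note_on(66): voice 0 is free -> assigned | voices=[66 - 85 -]
Op 7: note_on(65): voice 1 is free -> assigned | voices=[66 65 85 -]
Op 8: note_off(85): free voice 2 | voices=[66 65 - -]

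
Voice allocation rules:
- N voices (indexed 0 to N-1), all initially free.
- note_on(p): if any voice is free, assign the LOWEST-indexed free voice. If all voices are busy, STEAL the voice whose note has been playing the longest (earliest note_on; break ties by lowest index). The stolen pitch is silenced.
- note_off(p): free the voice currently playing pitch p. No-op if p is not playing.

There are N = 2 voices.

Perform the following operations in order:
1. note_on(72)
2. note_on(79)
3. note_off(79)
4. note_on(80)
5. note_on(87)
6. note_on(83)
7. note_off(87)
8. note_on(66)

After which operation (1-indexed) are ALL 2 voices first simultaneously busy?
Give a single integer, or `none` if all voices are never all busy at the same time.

Answer: 2

Derivation:
Op 1: note_on(72): voice 0 is free -> assigned | voices=[72 -]
Op 2: note_on(79): voice 1 is free -> assigned | voices=[72 79]
Op 3: note_off(79): free voice 1 | voices=[72 -]
Op 4: note_on(80): voice 1 is free -> assigned | voices=[72 80]
Op 5: note_on(87): all voices busy, STEAL voice 0 (pitch 72, oldest) -> assign | voices=[87 80]
Op 6: note_on(83): all voices busy, STEAL voice 1 (pitch 80, oldest) -> assign | voices=[87 83]
Op 7: note_off(87): free voice 0 | voices=[- 83]
Op 8: note_on(66): voice 0 is free -> assigned | voices=[66 83]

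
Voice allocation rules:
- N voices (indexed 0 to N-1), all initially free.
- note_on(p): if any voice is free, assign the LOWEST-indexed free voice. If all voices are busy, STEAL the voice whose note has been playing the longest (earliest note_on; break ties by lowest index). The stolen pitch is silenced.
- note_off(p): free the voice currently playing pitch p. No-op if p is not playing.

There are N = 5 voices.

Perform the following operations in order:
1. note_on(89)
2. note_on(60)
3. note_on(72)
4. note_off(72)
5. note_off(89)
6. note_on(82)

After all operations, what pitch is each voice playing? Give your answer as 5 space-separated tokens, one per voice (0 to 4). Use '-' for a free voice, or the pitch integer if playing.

Answer: 82 60 - - -

Derivation:
Op 1: note_on(89): voice 0 is free -> assigned | voices=[89 - - - -]
Op 2: note_on(60): voice 1 is free -> assigned | voices=[89 60 - - -]
Op 3: note_on(72): voice 2 is free -> assigned | voices=[89 60 72 - -]
Op 4: note_off(72): free voice 2 | voices=[89 60 - - -]
Op 5: note_off(89): free voice 0 | voices=[- 60 - - -]
Op 6: note_on(82): voice 0 is free -> assigned | voices=[82 60 - - -]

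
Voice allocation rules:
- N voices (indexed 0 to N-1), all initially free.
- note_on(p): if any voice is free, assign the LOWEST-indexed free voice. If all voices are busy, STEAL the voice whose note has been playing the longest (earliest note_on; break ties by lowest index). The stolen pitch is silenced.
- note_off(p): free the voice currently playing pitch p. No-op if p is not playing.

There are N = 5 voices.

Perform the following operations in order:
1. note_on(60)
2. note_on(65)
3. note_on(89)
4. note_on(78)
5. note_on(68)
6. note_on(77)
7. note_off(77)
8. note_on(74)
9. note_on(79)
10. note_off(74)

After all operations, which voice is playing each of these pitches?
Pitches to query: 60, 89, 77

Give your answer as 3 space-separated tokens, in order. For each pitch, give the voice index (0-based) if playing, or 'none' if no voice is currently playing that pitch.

Op 1: note_on(60): voice 0 is free -> assigned | voices=[60 - - - -]
Op 2: note_on(65): voice 1 is free -> assigned | voices=[60 65 - - -]
Op 3: note_on(89): voice 2 is free -> assigned | voices=[60 65 89 - -]
Op 4: note_on(78): voice 3 is free -> assigned | voices=[60 65 89 78 -]
Op 5: note_on(68): voice 4 is free -> assigned | voices=[60 65 89 78 68]
Op 6: note_on(77): all voices busy, STEAL voice 0 (pitch 60, oldest) -> assign | voices=[77 65 89 78 68]
Op 7: note_off(77): free voice 0 | voices=[- 65 89 78 68]
Op 8: note_on(74): voice 0 is free -> assigned | voices=[74 65 89 78 68]
Op 9: note_on(79): all voices busy, STEAL voice 1 (pitch 65, oldest) -> assign | voices=[74 79 89 78 68]
Op 10: note_off(74): free voice 0 | voices=[- 79 89 78 68]

Answer: none 2 none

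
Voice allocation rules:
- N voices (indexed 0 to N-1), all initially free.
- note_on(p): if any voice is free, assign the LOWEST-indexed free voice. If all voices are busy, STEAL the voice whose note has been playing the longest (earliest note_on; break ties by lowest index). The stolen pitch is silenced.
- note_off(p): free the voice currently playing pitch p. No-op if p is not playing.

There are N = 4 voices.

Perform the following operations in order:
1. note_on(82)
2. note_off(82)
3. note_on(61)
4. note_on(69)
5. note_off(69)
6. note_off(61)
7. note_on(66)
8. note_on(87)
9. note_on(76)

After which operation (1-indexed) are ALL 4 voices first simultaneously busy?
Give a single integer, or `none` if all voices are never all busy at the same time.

Op 1: note_on(82): voice 0 is free -> assigned | voices=[82 - - -]
Op 2: note_off(82): free voice 0 | voices=[- - - -]
Op 3: note_on(61): voice 0 is free -> assigned | voices=[61 - - -]
Op 4: note_on(69): voice 1 is free -> assigned | voices=[61 69 - -]
Op 5: note_off(69): free voice 1 | voices=[61 - - -]
Op 6: note_off(61): free voice 0 | voices=[- - - -]
Op 7: note_on(66): voice 0 is free -> assigned | voices=[66 - - -]
Op 8: note_on(87): voice 1 is free -> assigned | voices=[66 87 - -]
Op 9: note_on(76): voice 2 is free -> assigned | voices=[66 87 76 -]

Answer: none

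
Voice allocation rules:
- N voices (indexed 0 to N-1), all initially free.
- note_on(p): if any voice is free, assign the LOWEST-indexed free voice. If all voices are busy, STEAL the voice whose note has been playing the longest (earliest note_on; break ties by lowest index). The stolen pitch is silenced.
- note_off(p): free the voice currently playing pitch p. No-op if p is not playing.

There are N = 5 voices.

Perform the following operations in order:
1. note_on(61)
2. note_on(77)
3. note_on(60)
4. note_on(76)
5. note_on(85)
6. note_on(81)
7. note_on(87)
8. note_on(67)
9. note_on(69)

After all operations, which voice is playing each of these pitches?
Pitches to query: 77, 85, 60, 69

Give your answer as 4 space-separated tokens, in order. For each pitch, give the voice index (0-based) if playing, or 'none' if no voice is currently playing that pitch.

Answer: none 4 none 3

Derivation:
Op 1: note_on(61): voice 0 is free -> assigned | voices=[61 - - - -]
Op 2: note_on(77): voice 1 is free -> assigned | voices=[61 77 - - -]
Op 3: note_on(60): voice 2 is free -> assigned | voices=[61 77 60 - -]
Op 4: note_on(76): voice 3 is free -> assigned | voices=[61 77 60 76 -]
Op 5: note_on(85): voice 4 is free -> assigned | voices=[61 77 60 76 85]
Op 6: note_on(81): all voices busy, STEAL voice 0 (pitch 61, oldest) -> assign | voices=[81 77 60 76 85]
Op 7: note_on(87): all voices busy, STEAL voice 1 (pitch 77, oldest) -> assign | voices=[81 87 60 76 85]
Op 8: note_on(67): all voices busy, STEAL voice 2 (pitch 60, oldest) -> assign | voices=[81 87 67 76 85]
Op 9: note_on(69): all voices busy, STEAL voice 3 (pitch 76, oldest) -> assign | voices=[81 87 67 69 85]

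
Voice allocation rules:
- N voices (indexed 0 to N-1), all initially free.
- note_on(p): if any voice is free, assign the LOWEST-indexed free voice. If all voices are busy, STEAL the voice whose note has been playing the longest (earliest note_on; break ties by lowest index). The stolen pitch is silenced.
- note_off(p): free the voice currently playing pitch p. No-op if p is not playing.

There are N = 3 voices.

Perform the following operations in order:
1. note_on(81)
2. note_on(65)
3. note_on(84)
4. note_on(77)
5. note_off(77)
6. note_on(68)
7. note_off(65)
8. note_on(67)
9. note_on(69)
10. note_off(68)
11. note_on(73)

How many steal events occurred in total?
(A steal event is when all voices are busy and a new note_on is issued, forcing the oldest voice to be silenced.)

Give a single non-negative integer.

Op 1: note_on(81): voice 0 is free -> assigned | voices=[81 - -]
Op 2: note_on(65): voice 1 is free -> assigned | voices=[81 65 -]
Op 3: note_on(84): voice 2 is free -> assigned | voices=[81 65 84]
Op 4: note_on(77): all voices busy, STEAL voice 0 (pitch 81, oldest) -> assign | voices=[77 65 84]
Op 5: note_off(77): free voice 0 | voices=[- 65 84]
Op 6: note_on(68): voice 0 is free -> assigned | voices=[68 65 84]
Op 7: note_off(65): free voice 1 | voices=[68 - 84]
Op 8: note_on(67): voice 1 is free -> assigned | voices=[68 67 84]
Op 9: note_on(69): all voices busy, STEAL voice 2 (pitch 84, oldest) -> assign | voices=[68 67 69]
Op 10: note_off(68): free voice 0 | voices=[- 67 69]
Op 11: note_on(73): voice 0 is free -> assigned | voices=[73 67 69]

Answer: 2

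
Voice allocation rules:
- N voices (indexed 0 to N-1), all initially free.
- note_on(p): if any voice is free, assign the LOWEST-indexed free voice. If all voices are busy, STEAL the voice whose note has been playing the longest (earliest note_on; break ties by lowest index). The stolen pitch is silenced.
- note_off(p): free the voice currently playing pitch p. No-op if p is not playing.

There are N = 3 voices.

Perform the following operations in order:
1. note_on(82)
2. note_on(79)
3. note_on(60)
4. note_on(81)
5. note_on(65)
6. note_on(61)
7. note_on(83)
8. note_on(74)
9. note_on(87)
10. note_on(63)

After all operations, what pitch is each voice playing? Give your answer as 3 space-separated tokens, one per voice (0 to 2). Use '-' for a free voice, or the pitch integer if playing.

Op 1: note_on(82): voice 0 is free -> assigned | voices=[82 - -]
Op 2: note_on(79): voice 1 is free -> assigned | voices=[82 79 -]
Op 3: note_on(60): voice 2 is free -> assigned | voices=[82 79 60]
Op 4: note_on(81): all voices busy, STEAL voice 0 (pitch 82, oldest) -> assign | voices=[81 79 60]
Op 5: note_on(65): all voices busy, STEAL voice 1 (pitch 79, oldest) -> assign | voices=[81 65 60]
Op 6: note_on(61): all voices busy, STEAL voice 2 (pitch 60, oldest) -> assign | voices=[81 65 61]
Op 7: note_on(83): all voices busy, STEAL voice 0 (pitch 81, oldest) -> assign | voices=[83 65 61]
Op 8: note_on(74): all voices busy, STEAL voice 1 (pitch 65, oldest) -> assign | voices=[83 74 61]
Op 9: note_on(87): all voices busy, STEAL voice 2 (pitch 61, oldest) -> assign | voices=[83 74 87]
Op 10: note_on(63): all voices busy, STEAL voice 0 (pitch 83, oldest) -> assign | voices=[63 74 87]

Answer: 63 74 87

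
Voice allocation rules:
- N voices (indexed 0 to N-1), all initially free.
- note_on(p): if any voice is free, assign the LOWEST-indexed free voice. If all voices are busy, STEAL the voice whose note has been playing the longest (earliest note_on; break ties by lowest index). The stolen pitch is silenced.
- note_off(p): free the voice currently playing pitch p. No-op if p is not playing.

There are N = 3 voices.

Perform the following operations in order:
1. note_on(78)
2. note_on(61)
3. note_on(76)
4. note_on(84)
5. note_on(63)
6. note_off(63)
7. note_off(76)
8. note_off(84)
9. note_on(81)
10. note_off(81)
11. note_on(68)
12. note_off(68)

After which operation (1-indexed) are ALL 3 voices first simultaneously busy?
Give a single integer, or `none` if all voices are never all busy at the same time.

Op 1: note_on(78): voice 0 is free -> assigned | voices=[78 - -]
Op 2: note_on(61): voice 1 is free -> assigned | voices=[78 61 -]
Op 3: note_on(76): voice 2 is free -> assigned | voices=[78 61 76]
Op 4: note_on(84): all voices busy, STEAL voice 0 (pitch 78, oldest) -> assign | voices=[84 61 76]
Op 5: note_on(63): all voices busy, STEAL voice 1 (pitch 61, oldest) -> assign | voices=[84 63 76]
Op 6: note_off(63): free voice 1 | voices=[84 - 76]
Op 7: note_off(76): free voice 2 | voices=[84 - -]
Op 8: note_off(84): free voice 0 | voices=[- - -]
Op 9: note_on(81): voice 0 is free -> assigned | voices=[81 - -]
Op 10: note_off(81): free voice 0 | voices=[- - -]
Op 11: note_on(68): voice 0 is free -> assigned | voices=[68 - -]
Op 12: note_off(68): free voice 0 | voices=[- - -]

Answer: 3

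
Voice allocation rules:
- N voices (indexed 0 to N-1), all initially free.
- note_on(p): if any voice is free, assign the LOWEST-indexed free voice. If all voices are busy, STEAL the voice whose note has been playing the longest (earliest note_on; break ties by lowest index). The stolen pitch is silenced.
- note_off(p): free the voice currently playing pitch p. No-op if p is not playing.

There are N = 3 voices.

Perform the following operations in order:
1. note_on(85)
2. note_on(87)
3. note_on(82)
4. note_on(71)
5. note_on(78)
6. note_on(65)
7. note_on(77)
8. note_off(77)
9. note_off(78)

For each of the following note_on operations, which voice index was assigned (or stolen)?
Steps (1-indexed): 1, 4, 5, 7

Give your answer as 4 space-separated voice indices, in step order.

Op 1: note_on(85): voice 0 is free -> assigned | voices=[85 - -]
Op 2: note_on(87): voice 1 is free -> assigned | voices=[85 87 -]
Op 3: note_on(82): voice 2 is free -> assigned | voices=[85 87 82]
Op 4: note_on(71): all voices busy, STEAL voice 0 (pitch 85, oldest) -> assign | voices=[71 87 82]
Op 5: note_on(78): all voices busy, STEAL voice 1 (pitch 87, oldest) -> assign | voices=[71 78 82]
Op 6: note_on(65): all voices busy, STEAL voice 2 (pitch 82, oldest) -> assign | voices=[71 78 65]
Op 7: note_on(77): all voices busy, STEAL voice 0 (pitch 71, oldest) -> assign | voices=[77 78 65]
Op 8: note_off(77): free voice 0 | voices=[- 78 65]
Op 9: note_off(78): free voice 1 | voices=[- - 65]

Answer: 0 0 1 0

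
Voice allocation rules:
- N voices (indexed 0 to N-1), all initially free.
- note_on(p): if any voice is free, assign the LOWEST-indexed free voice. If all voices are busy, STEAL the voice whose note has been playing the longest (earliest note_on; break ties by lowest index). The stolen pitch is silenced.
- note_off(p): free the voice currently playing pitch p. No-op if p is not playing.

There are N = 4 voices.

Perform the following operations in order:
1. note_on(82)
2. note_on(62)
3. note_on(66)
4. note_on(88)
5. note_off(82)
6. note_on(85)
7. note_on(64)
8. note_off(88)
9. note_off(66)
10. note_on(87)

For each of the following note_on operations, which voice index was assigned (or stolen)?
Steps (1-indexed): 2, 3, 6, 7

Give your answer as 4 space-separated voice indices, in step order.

Answer: 1 2 0 1

Derivation:
Op 1: note_on(82): voice 0 is free -> assigned | voices=[82 - - -]
Op 2: note_on(62): voice 1 is free -> assigned | voices=[82 62 - -]
Op 3: note_on(66): voice 2 is free -> assigned | voices=[82 62 66 -]
Op 4: note_on(88): voice 3 is free -> assigned | voices=[82 62 66 88]
Op 5: note_off(82): free voice 0 | voices=[- 62 66 88]
Op 6: note_on(85): voice 0 is free -> assigned | voices=[85 62 66 88]
Op 7: note_on(64): all voices busy, STEAL voice 1 (pitch 62, oldest) -> assign | voices=[85 64 66 88]
Op 8: note_off(88): free voice 3 | voices=[85 64 66 -]
Op 9: note_off(66): free voice 2 | voices=[85 64 - -]
Op 10: note_on(87): voice 2 is free -> assigned | voices=[85 64 87 -]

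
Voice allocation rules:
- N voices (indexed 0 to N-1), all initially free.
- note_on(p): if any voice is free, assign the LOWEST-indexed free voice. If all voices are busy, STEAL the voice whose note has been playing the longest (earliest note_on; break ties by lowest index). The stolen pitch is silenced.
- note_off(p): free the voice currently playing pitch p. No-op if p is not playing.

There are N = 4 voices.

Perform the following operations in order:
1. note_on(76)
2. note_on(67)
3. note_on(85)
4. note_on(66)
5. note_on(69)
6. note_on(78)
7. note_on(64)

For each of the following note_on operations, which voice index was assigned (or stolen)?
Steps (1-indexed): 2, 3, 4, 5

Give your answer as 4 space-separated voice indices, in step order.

Op 1: note_on(76): voice 0 is free -> assigned | voices=[76 - - -]
Op 2: note_on(67): voice 1 is free -> assigned | voices=[76 67 - -]
Op 3: note_on(85): voice 2 is free -> assigned | voices=[76 67 85 -]
Op 4: note_on(66): voice 3 is free -> assigned | voices=[76 67 85 66]
Op 5: note_on(69): all voices busy, STEAL voice 0 (pitch 76, oldest) -> assign | voices=[69 67 85 66]
Op 6: note_on(78): all voices busy, STEAL voice 1 (pitch 67, oldest) -> assign | voices=[69 78 85 66]
Op 7: note_on(64): all voices busy, STEAL voice 2 (pitch 85, oldest) -> assign | voices=[69 78 64 66]

Answer: 1 2 3 0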